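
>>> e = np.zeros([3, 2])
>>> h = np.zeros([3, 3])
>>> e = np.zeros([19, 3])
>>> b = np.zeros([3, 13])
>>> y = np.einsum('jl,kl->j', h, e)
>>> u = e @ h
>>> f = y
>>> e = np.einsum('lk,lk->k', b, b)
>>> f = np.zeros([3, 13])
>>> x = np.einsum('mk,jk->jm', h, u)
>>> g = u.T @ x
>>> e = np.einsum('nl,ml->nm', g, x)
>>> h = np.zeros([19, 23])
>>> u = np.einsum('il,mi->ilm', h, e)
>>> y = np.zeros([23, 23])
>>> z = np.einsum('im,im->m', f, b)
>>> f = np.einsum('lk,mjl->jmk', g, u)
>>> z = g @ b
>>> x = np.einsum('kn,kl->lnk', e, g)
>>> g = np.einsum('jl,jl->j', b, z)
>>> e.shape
(3, 19)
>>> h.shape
(19, 23)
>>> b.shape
(3, 13)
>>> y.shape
(23, 23)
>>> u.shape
(19, 23, 3)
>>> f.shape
(23, 19, 3)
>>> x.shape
(3, 19, 3)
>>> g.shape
(3,)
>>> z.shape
(3, 13)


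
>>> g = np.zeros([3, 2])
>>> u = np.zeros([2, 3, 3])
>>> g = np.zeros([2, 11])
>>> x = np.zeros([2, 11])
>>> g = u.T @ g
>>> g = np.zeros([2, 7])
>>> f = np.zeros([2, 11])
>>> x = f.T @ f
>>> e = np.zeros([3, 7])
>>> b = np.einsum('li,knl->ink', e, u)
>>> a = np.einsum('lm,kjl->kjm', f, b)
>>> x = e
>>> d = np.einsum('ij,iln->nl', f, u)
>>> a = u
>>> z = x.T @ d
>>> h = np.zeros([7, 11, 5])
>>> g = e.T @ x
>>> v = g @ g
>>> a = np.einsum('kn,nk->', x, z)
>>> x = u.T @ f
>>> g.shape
(7, 7)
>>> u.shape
(2, 3, 3)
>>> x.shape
(3, 3, 11)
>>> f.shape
(2, 11)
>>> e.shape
(3, 7)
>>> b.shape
(7, 3, 2)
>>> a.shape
()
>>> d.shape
(3, 3)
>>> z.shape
(7, 3)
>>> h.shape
(7, 11, 5)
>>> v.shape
(7, 7)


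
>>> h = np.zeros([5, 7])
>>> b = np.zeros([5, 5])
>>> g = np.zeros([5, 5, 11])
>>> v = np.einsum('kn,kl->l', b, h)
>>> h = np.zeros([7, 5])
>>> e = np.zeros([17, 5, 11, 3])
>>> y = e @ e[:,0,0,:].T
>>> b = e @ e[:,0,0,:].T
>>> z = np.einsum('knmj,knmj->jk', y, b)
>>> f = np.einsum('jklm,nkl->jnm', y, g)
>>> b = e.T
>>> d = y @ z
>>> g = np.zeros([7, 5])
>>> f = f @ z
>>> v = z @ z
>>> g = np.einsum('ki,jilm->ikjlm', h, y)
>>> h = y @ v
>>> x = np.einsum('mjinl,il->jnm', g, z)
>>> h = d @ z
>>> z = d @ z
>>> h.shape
(17, 5, 11, 17)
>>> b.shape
(3, 11, 5, 17)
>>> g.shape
(5, 7, 17, 11, 17)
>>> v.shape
(17, 17)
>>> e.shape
(17, 5, 11, 3)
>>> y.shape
(17, 5, 11, 17)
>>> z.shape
(17, 5, 11, 17)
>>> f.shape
(17, 5, 17)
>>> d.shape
(17, 5, 11, 17)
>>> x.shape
(7, 11, 5)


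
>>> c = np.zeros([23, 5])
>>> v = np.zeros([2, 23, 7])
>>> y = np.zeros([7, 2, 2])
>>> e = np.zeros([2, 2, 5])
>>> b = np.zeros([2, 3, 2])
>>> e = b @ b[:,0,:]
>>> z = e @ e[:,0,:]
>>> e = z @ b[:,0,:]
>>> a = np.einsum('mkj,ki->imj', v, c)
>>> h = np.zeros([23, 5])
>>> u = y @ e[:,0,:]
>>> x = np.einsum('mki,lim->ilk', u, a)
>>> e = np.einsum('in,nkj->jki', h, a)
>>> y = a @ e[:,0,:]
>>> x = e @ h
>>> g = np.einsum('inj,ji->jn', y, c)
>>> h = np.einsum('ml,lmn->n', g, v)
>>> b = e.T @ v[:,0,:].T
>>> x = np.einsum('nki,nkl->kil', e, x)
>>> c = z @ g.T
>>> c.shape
(2, 3, 23)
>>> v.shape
(2, 23, 7)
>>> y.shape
(5, 2, 23)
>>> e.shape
(7, 2, 23)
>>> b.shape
(23, 2, 2)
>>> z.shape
(2, 3, 2)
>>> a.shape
(5, 2, 7)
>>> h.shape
(7,)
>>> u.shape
(7, 2, 2)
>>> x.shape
(2, 23, 5)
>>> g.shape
(23, 2)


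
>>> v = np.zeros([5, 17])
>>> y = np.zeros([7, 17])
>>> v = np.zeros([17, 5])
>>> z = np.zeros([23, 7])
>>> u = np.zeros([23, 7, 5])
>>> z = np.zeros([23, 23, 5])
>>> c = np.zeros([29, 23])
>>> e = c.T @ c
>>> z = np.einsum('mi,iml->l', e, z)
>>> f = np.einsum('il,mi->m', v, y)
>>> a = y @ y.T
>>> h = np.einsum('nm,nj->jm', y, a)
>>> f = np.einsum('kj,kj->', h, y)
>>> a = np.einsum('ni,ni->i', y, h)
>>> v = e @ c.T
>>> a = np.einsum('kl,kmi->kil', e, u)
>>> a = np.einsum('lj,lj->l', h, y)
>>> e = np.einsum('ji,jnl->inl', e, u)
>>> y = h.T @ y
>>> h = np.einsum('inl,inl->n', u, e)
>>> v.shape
(23, 29)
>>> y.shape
(17, 17)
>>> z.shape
(5,)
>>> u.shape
(23, 7, 5)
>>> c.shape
(29, 23)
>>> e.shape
(23, 7, 5)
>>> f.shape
()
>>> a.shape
(7,)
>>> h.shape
(7,)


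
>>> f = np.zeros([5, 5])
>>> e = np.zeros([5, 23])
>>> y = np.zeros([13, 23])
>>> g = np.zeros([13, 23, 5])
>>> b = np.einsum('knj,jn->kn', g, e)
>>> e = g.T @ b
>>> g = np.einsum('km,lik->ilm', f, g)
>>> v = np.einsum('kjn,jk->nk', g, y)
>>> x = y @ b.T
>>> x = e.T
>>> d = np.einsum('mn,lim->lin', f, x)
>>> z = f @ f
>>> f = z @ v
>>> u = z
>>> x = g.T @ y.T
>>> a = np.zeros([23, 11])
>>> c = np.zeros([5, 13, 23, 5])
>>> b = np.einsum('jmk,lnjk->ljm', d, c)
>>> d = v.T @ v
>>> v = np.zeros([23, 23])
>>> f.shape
(5, 23)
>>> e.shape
(5, 23, 23)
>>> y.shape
(13, 23)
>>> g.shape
(23, 13, 5)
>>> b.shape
(5, 23, 23)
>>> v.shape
(23, 23)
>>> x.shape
(5, 13, 13)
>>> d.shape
(23, 23)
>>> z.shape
(5, 5)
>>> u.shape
(5, 5)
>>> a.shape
(23, 11)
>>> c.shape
(5, 13, 23, 5)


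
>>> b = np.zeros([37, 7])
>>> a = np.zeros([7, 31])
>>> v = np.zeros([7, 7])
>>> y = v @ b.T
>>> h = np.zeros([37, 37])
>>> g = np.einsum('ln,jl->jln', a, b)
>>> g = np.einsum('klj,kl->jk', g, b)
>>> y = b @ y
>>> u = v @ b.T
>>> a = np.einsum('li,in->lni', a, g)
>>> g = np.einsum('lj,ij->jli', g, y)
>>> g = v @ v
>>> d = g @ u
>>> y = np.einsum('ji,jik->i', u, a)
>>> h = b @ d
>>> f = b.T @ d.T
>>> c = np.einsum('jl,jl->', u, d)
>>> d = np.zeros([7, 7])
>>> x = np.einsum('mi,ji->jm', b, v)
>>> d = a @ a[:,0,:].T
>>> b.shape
(37, 7)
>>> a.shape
(7, 37, 31)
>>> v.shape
(7, 7)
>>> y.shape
(37,)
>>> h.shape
(37, 37)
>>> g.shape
(7, 7)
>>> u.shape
(7, 37)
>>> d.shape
(7, 37, 7)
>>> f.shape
(7, 7)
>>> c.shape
()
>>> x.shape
(7, 37)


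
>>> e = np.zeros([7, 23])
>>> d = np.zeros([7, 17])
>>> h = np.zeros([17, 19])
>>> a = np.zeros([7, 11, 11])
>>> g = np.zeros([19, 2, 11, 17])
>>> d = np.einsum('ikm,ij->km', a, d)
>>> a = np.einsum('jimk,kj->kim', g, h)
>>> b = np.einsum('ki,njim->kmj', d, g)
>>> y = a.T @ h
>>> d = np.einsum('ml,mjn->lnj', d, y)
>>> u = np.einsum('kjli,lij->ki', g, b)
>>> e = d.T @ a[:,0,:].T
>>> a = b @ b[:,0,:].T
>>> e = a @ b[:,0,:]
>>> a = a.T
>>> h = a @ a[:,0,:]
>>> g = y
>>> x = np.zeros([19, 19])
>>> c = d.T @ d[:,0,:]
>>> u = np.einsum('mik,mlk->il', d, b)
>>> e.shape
(11, 17, 2)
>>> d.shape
(11, 19, 2)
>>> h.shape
(11, 17, 11)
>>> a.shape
(11, 17, 11)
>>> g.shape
(11, 2, 19)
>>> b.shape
(11, 17, 2)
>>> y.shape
(11, 2, 19)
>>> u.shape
(19, 17)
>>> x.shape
(19, 19)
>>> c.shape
(2, 19, 2)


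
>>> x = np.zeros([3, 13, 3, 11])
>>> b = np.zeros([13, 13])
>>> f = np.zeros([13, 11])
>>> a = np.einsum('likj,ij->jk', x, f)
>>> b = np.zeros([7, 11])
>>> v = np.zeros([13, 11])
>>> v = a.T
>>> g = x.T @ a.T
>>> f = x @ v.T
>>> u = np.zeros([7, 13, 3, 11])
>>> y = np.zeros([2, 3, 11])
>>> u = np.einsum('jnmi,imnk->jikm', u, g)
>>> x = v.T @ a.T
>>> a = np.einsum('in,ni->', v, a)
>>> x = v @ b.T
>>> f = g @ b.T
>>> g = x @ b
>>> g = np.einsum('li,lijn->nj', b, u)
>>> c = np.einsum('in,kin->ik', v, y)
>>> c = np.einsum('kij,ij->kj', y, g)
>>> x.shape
(3, 7)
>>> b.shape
(7, 11)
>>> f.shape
(11, 3, 13, 7)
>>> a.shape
()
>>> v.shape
(3, 11)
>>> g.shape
(3, 11)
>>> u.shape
(7, 11, 11, 3)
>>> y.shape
(2, 3, 11)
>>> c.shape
(2, 11)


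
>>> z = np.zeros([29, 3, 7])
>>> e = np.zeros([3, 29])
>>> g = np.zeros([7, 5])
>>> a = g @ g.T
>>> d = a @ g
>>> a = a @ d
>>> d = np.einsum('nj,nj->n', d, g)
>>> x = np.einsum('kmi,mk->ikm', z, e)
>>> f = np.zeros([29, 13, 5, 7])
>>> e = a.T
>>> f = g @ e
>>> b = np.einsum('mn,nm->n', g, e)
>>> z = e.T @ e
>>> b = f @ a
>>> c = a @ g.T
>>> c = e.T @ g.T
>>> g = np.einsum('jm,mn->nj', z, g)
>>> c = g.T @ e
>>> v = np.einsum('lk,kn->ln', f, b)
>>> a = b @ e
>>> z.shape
(7, 7)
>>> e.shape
(5, 7)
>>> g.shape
(5, 7)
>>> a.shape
(7, 7)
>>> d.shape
(7,)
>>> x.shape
(7, 29, 3)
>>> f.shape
(7, 7)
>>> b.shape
(7, 5)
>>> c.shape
(7, 7)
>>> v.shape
(7, 5)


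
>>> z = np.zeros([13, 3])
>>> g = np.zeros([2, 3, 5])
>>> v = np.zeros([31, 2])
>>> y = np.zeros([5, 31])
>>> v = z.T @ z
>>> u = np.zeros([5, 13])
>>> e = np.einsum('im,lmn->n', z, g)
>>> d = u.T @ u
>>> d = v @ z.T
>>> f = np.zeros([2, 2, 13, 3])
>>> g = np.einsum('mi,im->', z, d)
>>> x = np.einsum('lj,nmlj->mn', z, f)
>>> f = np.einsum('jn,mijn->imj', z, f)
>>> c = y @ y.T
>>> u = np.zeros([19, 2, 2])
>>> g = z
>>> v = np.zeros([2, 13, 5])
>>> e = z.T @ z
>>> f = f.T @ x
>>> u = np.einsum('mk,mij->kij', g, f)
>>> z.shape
(13, 3)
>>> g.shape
(13, 3)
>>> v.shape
(2, 13, 5)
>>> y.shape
(5, 31)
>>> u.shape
(3, 2, 2)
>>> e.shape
(3, 3)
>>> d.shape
(3, 13)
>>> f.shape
(13, 2, 2)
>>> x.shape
(2, 2)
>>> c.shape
(5, 5)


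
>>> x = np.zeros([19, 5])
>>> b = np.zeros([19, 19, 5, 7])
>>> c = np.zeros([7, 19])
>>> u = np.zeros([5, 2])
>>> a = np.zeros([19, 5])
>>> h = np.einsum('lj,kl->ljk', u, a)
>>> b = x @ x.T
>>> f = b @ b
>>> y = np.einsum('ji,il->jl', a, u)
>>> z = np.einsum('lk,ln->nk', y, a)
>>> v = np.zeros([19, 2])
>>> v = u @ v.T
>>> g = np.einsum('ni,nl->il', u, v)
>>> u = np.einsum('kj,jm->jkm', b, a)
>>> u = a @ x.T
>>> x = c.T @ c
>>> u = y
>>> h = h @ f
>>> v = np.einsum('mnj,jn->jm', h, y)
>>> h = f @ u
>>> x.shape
(19, 19)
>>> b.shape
(19, 19)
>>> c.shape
(7, 19)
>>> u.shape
(19, 2)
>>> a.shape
(19, 5)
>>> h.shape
(19, 2)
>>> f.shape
(19, 19)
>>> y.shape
(19, 2)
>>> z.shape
(5, 2)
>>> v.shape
(19, 5)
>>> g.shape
(2, 19)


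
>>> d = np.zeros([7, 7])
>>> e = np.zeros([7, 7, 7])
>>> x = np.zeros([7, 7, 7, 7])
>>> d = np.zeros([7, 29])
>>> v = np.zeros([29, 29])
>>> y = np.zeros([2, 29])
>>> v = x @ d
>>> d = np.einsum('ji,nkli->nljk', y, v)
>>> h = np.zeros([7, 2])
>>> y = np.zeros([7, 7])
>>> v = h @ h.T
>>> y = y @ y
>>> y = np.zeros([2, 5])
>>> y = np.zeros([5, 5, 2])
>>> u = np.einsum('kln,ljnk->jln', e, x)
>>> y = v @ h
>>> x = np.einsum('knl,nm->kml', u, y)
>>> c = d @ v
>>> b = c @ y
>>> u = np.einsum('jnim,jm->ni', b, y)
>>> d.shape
(7, 7, 2, 7)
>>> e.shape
(7, 7, 7)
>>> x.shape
(7, 2, 7)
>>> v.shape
(7, 7)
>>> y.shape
(7, 2)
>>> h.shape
(7, 2)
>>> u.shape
(7, 2)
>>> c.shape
(7, 7, 2, 7)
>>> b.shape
(7, 7, 2, 2)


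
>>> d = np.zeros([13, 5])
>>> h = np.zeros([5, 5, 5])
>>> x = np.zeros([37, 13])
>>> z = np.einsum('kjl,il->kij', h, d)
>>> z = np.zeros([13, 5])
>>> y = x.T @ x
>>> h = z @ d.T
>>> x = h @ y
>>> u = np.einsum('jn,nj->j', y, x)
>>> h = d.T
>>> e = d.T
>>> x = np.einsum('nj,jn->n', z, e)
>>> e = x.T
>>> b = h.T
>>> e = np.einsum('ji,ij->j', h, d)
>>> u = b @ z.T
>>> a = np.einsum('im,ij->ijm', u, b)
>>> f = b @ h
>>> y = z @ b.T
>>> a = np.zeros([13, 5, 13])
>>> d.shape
(13, 5)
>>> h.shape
(5, 13)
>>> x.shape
(13,)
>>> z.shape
(13, 5)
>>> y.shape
(13, 13)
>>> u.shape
(13, 13)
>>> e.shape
(5,)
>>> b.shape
(13, 5)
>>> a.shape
(13, 5, 13)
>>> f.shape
(13, 13)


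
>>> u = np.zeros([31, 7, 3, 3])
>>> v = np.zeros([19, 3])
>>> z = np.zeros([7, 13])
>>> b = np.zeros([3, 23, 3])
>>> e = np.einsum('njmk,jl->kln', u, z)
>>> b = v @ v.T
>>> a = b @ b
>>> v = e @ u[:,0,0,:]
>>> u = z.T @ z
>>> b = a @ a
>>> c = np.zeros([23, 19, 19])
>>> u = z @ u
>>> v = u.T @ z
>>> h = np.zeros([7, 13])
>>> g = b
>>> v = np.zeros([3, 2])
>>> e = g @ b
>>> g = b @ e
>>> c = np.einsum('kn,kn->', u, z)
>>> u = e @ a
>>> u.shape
(19, 19)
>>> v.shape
(3, 2)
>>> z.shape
(7, 13)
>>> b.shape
(19, 19)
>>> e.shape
(19, 19)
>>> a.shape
(19, 19)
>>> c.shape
()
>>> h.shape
(7, 13)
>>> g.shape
(19, 19)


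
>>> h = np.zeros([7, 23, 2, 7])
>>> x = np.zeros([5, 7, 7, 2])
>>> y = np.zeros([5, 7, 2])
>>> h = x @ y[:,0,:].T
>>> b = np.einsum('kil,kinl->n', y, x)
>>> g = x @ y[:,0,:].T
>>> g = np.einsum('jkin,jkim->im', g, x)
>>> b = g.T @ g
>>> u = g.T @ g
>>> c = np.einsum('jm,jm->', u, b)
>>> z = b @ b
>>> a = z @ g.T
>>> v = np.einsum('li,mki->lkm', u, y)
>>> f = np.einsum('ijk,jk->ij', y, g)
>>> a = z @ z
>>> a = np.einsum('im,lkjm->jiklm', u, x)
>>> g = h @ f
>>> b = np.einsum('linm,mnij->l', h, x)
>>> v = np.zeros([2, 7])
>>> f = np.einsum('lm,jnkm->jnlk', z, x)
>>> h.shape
(5, 7, 7, 5)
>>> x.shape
(5, 7, 7, 2)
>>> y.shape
(5, 7, 2)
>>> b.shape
(5,)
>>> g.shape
(5, 7, 7, 7)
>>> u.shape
(2, 2)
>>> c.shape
()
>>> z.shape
(2, 2)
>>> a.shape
(7, 2, 7, 5, 2)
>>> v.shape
(2, 7)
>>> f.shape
(5, 7, 2, 7)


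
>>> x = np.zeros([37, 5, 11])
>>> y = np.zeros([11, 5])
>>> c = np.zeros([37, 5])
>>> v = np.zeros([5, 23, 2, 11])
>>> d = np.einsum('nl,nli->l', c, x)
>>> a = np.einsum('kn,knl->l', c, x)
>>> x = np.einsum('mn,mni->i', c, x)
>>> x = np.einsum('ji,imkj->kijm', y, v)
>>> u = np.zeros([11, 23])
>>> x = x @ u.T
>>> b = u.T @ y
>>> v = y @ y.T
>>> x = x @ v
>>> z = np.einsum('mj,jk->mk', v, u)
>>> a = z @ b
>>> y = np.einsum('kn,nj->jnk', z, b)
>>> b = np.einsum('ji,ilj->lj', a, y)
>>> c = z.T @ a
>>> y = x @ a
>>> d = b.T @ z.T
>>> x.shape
(2, 5, 11, 11)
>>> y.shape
(2, 5, 11, 5)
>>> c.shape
(23, 5)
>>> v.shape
(11, 11)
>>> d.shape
(11, 11)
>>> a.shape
(11, 5)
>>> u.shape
(11, 23)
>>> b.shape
(23, 11)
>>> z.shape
(11, 23)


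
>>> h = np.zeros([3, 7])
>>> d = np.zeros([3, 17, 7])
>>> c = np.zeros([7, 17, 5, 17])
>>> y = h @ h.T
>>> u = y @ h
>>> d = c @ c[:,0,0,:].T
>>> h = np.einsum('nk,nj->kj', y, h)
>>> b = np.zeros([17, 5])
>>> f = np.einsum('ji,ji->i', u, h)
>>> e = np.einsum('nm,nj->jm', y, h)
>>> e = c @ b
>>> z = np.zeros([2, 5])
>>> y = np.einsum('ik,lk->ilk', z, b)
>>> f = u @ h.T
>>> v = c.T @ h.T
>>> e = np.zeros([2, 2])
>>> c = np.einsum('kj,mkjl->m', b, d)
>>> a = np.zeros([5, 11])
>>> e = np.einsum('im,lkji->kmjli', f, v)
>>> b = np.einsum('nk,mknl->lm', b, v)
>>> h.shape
(3, 7)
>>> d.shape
(7, 17, 5, 7)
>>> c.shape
(7,)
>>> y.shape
(2, 17, 5)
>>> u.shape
(3, 7)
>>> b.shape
(3, 17)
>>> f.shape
(3, 3)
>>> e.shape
(5, 3, 17, 17, 3)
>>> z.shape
(2, 5)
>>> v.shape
(17, 5, 17, 3)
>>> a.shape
(5, 11)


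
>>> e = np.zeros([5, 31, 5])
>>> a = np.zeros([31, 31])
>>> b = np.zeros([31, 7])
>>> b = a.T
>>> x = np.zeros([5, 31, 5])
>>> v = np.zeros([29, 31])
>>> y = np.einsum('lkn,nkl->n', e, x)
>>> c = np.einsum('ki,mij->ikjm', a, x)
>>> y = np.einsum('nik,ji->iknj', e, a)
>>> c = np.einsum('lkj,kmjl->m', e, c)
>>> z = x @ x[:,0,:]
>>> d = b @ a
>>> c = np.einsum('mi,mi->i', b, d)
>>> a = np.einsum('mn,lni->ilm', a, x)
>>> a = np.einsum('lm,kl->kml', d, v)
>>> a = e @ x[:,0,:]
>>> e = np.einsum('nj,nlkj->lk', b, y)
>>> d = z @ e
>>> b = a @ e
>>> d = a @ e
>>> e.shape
(5, 5)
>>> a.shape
(5, 31, 5)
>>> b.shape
(5, 31, 5)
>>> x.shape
(5, 31, 5)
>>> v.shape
(29, 31)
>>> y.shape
(31, 5, 5, 31)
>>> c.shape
(31,)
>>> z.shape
(5, 31, 5)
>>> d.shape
(5, 31, 5)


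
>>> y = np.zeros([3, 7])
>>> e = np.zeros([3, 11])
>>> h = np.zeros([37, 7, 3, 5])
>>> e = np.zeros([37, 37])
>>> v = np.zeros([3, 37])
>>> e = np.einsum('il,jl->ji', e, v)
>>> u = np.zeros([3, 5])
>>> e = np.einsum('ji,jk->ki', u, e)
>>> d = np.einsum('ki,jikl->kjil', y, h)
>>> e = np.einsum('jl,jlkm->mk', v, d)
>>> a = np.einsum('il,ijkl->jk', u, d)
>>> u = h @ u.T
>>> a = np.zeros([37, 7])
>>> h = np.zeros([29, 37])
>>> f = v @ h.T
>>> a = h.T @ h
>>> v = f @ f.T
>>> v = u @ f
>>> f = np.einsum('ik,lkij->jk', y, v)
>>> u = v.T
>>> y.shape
(3, 7)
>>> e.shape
(5, 7)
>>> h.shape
(29, 37)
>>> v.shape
(37, 7, 3, 29)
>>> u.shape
(29, 3, 7, 37)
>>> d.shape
(3, 37, 7, 5)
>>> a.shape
(37, 37)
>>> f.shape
(29, 7)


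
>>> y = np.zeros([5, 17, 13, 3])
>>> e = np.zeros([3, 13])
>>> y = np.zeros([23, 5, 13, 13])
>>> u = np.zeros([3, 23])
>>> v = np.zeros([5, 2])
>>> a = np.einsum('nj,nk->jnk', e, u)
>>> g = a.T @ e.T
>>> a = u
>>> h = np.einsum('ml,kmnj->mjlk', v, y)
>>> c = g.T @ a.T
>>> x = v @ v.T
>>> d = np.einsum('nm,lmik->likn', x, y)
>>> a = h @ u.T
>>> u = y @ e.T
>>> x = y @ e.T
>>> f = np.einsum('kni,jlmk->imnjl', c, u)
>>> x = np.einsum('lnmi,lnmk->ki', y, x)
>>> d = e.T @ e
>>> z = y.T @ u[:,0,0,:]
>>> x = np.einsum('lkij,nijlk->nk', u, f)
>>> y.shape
(23, 5, 13, 13)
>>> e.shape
(3, 13)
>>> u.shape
(23, 5, 13, 3)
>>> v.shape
(5, 2)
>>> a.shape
(5, 13, 2, 3)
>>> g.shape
(23, 3, 3)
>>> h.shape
(5, 13, 2, 23)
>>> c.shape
(3, 3, 3)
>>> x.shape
(3, 5)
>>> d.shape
(13, 13)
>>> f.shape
(3, 13, 3, 23, 5)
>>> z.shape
(13, 13, 5, 3)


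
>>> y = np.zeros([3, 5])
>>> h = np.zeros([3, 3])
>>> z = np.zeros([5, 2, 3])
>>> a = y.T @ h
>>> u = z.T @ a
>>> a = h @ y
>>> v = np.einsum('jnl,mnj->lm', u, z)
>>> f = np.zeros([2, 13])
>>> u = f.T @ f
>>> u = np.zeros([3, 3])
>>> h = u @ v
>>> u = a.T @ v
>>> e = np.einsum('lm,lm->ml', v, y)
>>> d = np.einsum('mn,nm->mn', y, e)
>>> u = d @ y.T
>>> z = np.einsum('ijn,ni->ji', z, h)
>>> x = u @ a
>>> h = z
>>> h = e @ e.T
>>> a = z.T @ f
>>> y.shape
(3, 5)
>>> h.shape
(5, 5)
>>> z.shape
(2, 5)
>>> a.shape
(5, 13)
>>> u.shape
(3, 3)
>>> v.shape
(3, 5)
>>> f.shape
(2, 13)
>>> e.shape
(5, 3)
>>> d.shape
(3, 5)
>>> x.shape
(3, 5)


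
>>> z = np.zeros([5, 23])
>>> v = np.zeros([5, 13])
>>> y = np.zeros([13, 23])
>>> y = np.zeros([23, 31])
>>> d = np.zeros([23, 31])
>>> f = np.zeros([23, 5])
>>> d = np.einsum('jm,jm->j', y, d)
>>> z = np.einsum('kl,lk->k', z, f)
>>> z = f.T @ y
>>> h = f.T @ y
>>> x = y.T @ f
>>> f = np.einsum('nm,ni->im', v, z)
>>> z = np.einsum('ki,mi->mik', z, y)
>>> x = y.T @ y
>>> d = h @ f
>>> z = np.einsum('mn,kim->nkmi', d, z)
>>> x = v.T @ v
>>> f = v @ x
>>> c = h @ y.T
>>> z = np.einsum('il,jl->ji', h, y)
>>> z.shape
(23, 5)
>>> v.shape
(5, 13)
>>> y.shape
(23, 31)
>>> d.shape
(5, 13)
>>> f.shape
(5, 13)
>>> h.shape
(5, 31)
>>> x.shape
(13, 13)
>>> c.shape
(5, 23)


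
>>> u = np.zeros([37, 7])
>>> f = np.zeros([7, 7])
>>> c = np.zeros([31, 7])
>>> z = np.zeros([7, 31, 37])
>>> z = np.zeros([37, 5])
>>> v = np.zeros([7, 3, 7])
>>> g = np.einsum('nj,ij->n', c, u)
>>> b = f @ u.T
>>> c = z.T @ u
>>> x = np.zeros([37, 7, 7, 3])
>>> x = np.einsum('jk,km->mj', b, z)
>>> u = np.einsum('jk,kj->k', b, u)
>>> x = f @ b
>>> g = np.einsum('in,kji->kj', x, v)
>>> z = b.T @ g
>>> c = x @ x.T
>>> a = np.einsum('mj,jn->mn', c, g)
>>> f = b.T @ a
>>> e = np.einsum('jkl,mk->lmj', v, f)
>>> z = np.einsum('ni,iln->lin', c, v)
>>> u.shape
(37,)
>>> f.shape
(37, 3)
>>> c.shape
(7, 7)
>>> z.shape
(3, 7, 7)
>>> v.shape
(7, 3, 7)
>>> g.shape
(7, 3)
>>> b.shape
(7, 37)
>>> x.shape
(7, 37)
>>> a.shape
(7, 3)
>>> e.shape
(7, 37, 7)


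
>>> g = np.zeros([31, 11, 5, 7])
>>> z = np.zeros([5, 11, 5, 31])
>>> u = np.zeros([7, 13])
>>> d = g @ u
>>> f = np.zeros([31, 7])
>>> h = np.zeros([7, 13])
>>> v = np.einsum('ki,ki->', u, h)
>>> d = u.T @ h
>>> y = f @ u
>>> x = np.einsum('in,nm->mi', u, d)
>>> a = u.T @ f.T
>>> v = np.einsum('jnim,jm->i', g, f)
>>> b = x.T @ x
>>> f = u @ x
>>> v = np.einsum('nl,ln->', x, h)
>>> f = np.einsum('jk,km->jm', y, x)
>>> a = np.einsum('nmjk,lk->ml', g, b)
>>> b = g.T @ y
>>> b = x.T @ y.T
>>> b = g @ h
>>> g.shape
(31, 11, 5, 7)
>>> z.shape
(5, 11, 5, 31)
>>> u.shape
(7, 13)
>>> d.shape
(13, 13)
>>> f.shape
(31, 7)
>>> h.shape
(7, 13)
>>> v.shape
()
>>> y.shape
(31, 13)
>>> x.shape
(13, 7)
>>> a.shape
(11, 7)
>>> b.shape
(31, 11, 5, 13)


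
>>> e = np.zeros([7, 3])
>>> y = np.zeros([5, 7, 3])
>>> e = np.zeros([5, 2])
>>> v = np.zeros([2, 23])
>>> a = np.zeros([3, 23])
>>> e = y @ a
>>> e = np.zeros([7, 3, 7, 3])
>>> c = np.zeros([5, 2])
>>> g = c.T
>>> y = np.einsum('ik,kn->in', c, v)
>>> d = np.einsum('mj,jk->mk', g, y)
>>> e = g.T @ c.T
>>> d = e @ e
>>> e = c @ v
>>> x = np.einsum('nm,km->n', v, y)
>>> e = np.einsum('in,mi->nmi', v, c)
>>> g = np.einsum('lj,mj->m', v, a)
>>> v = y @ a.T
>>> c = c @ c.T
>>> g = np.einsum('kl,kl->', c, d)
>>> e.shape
(23, 5, 2)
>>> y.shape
(5, 23)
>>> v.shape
(5, 3)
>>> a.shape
(3, 23)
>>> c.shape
(5, 5)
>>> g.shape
()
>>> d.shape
(5, 5)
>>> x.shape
(2,)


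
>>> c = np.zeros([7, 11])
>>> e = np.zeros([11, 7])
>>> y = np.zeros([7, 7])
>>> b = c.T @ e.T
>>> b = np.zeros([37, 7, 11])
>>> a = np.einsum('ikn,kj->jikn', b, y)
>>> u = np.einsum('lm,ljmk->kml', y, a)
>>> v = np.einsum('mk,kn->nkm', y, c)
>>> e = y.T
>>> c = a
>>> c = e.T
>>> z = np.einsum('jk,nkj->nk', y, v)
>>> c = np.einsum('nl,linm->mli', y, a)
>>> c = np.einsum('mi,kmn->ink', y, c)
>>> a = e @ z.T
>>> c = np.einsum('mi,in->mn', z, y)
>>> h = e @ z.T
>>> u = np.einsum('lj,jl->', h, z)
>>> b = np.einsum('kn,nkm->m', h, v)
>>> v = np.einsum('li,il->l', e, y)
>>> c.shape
(11, 7)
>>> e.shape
(7, 7)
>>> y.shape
(7, 7)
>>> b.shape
(7,)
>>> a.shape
(7, 11)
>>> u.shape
()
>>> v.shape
(7,)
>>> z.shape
(11, 7)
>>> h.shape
(7, 11)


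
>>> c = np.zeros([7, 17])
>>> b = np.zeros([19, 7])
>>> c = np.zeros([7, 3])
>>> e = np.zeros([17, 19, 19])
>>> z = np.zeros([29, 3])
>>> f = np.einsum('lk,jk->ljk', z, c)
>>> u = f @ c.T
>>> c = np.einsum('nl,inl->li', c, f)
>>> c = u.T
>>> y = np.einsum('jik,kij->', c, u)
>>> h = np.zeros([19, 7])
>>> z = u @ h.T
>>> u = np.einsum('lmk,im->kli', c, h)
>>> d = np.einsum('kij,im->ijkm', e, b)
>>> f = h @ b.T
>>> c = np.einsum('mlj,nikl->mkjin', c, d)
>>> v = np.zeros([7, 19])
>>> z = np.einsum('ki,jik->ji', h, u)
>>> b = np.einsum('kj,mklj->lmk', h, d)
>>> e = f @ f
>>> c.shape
(7, 17, 29, 19, 19)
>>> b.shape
(17, 19, 19)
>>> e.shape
(19, 19)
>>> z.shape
(29, 7)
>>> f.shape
(19, 19)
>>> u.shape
(29, 7, 19)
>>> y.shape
()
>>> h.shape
(19, 7)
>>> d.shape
(19, 19, 17, 7)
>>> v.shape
(7, 19)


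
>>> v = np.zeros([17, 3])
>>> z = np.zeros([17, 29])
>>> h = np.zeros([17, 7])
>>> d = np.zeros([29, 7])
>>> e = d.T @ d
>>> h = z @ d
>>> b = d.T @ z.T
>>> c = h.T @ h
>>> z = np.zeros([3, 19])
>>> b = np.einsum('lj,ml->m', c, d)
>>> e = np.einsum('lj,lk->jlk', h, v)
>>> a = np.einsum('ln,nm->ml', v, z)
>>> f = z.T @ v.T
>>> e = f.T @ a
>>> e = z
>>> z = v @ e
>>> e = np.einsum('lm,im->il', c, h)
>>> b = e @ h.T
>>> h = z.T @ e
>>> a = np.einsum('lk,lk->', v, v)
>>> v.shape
(17, 3)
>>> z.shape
(17, 19)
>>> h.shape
(19, 7)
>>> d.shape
(29, 7)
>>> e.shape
(17, 7)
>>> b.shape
(17, 17)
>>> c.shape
(7, 7)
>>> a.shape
()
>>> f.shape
(19, 17)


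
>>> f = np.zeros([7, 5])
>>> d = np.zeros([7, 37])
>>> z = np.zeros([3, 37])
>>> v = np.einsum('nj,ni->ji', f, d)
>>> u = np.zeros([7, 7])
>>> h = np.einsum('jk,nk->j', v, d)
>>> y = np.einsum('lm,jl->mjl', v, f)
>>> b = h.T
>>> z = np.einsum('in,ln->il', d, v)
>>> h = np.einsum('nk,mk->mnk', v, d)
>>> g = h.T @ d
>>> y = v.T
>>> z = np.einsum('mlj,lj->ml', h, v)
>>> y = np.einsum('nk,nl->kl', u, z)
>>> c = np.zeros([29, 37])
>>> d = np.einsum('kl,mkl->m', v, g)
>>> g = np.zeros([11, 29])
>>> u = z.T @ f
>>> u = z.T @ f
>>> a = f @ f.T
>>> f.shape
(7, 5)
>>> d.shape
(37,)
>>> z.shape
(7, 5)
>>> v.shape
(5, 37)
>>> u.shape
(5, 5)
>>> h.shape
(7, 5, 37)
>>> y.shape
(7, 5)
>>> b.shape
(5,)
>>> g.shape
(11, 29)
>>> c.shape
(29, 37)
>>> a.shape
(7, 7)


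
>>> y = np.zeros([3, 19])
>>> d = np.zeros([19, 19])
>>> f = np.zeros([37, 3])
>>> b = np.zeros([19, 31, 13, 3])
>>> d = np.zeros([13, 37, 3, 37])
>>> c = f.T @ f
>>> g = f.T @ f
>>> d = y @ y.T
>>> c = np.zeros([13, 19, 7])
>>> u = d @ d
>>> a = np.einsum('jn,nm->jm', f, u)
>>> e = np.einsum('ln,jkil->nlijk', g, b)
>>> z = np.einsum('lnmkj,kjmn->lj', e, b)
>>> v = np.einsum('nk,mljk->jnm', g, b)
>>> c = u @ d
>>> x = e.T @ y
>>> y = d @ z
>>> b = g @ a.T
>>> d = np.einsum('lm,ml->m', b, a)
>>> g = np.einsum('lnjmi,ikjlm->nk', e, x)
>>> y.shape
(3, 31)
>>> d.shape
(37,)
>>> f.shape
(37, 3)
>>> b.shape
(3, 37)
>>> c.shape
(3, 3)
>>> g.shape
(3, 19)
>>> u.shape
(3, 3)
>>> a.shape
(37, 3)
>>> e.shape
(3, 3, 13, 19, 31)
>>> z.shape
(3, 31)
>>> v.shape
(13, 3, 19)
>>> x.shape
(31, 19, 13, 3, 19)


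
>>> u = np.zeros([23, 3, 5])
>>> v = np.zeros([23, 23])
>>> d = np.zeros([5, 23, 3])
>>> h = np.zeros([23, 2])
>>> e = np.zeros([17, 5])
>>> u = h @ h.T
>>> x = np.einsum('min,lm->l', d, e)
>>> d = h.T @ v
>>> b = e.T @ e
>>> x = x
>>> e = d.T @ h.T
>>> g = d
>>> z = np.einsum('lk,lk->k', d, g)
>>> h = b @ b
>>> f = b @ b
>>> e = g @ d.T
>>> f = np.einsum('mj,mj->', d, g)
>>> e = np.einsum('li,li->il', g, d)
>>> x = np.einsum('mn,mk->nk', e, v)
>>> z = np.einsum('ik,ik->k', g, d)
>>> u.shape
(23, 23)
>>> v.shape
(23, 23)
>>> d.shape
(2, 23)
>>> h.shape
(5, 5)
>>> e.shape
(23, 2)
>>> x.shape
(2, 23)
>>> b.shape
(5, 5)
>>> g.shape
(2, 23)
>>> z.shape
(23,)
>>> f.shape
()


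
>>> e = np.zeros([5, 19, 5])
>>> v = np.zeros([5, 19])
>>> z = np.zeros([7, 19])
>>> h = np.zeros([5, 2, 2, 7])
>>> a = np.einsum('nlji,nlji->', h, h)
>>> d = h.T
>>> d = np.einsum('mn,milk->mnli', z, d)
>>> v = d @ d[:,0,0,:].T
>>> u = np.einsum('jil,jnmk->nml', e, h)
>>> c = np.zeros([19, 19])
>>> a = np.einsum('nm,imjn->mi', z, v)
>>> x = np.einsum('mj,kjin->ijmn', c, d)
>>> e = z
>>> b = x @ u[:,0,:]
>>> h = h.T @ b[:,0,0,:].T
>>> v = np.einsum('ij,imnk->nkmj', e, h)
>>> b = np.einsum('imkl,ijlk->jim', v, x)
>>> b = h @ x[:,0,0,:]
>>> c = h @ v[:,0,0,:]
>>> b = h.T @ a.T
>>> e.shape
(7, 19)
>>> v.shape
(2, 2, 2, 19)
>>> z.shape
(7, 19)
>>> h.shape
(7, 2, 2, 2)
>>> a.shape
(19, 7)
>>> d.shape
(7, 19, 2, 2)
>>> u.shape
(2, 2, 5)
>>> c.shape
(7, 2, 2, 19)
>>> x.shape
(2, 19, 19, 2)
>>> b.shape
(2, 2, 2, 19)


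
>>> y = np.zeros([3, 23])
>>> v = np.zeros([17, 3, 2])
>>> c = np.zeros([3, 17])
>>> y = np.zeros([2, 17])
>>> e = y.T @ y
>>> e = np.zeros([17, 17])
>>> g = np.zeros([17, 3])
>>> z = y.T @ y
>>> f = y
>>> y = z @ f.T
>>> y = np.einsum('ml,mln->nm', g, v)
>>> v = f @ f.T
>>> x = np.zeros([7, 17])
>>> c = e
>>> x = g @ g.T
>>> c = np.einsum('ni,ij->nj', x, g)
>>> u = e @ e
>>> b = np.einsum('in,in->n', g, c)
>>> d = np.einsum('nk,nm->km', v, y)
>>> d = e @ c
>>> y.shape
(2, 17)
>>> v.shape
(2, 2)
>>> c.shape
(17, 3)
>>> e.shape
(17, 17)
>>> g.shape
(17, 3)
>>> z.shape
(17, 17)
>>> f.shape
(2, 17)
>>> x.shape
(17, 17)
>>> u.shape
(17, 17)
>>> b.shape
(3,)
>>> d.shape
(17, 3)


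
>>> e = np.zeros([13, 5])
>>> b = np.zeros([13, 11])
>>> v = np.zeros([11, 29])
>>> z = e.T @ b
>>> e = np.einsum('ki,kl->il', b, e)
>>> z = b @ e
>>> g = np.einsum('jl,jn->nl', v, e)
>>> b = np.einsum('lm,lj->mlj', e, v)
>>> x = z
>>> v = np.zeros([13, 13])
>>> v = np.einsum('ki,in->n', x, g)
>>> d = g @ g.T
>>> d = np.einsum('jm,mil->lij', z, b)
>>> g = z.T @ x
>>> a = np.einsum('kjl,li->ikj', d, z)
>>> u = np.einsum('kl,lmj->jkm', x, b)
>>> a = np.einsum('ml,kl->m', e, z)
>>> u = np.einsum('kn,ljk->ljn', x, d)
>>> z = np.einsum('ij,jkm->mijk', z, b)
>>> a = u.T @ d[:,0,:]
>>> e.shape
(11, 5)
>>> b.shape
(5, 11, 29)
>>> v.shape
(29,)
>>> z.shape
(29, 13, 5, 11)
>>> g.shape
(5, 5)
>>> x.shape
(13, 5)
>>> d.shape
(29, 11, 13)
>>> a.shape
(5, 11, 13)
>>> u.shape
(29, 11, 5)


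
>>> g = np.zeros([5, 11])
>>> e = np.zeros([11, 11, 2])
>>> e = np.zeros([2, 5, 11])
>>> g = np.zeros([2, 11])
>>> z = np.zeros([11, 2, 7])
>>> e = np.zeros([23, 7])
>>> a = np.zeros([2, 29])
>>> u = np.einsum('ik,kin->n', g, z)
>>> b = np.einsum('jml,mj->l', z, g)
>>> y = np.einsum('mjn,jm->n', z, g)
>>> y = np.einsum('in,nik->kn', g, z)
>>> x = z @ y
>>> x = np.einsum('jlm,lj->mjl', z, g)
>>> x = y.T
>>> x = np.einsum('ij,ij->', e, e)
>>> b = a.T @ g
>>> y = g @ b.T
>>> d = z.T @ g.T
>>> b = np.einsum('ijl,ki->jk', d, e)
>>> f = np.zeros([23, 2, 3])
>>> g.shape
(2, 11)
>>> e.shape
(23, 7)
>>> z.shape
(11, 2, 7)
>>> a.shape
(2, 29)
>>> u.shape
(7,)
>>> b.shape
(2, 23)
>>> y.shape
(2, 29)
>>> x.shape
()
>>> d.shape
(7, 2, 2)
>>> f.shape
(23, 2, 3)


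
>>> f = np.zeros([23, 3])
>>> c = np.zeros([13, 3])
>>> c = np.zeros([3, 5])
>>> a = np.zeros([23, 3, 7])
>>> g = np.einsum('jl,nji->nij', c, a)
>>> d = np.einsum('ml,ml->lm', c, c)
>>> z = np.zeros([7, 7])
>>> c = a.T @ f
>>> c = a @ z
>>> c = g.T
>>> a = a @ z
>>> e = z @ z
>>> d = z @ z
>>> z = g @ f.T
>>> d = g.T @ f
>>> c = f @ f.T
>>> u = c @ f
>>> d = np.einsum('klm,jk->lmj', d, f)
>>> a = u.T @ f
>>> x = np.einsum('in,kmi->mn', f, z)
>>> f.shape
(23, 3)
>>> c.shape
(23, 23)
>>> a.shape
(3, 3)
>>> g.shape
(23, 7, 3)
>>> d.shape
(7, 3, 23)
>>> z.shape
(23, 7, 23)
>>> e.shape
(7, 7)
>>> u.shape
(23, 3)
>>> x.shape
(7, 3)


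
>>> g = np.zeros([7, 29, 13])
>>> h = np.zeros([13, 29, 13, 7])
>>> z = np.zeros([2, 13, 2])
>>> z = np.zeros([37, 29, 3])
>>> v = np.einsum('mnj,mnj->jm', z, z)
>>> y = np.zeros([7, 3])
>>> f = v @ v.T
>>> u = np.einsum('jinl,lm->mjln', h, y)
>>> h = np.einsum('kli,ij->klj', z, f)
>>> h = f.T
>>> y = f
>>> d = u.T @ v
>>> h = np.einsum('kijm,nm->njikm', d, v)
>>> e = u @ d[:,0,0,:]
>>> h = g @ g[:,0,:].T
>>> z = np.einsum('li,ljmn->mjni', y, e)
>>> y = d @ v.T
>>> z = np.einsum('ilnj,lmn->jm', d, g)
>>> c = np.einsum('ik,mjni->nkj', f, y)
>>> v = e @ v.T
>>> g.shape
(7, 29, 13)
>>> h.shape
(7, 29, 7)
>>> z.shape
(37, 29)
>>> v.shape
(3, 13, 7, 3)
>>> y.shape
(13, 7, 13, 3)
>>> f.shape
(3, 3)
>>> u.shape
(3, 13, 7, 13)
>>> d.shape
(13, 7, 13, 37)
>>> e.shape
(3, 13, 7, 37)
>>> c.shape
(13, 3, 7)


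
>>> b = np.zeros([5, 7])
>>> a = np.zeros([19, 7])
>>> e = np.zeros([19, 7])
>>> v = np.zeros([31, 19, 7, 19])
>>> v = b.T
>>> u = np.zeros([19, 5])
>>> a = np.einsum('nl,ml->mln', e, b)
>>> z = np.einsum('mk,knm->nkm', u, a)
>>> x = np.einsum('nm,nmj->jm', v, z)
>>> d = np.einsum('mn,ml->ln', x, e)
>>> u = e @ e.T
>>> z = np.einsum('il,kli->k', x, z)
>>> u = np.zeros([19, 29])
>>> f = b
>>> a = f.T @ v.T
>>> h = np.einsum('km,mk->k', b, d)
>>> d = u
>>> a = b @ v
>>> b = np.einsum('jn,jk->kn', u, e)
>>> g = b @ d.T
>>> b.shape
(7, 29)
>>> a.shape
(5, 5)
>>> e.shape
(19, 7)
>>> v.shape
(7, 5)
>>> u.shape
(19, 29)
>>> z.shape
(7,)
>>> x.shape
(19, 5)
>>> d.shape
(19, 29)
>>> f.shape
(5, 7)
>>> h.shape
(5,)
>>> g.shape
(7, 19)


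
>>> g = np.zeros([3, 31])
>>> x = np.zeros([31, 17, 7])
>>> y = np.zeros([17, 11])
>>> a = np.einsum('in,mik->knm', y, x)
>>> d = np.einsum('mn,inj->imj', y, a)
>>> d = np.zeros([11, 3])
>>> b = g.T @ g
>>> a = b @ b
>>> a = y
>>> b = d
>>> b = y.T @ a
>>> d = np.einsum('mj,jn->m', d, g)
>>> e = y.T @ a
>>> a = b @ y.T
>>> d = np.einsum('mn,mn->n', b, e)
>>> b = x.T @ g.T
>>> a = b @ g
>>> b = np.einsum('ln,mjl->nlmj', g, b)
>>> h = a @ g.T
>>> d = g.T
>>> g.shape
(3, 31)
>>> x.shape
(31, 17, 7)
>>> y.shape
(17, 11)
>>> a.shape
(7, 17, 31)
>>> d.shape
(31, 3)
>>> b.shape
(31, 3, 7, 17)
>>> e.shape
(11, 11)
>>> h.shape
(7, 17, 3)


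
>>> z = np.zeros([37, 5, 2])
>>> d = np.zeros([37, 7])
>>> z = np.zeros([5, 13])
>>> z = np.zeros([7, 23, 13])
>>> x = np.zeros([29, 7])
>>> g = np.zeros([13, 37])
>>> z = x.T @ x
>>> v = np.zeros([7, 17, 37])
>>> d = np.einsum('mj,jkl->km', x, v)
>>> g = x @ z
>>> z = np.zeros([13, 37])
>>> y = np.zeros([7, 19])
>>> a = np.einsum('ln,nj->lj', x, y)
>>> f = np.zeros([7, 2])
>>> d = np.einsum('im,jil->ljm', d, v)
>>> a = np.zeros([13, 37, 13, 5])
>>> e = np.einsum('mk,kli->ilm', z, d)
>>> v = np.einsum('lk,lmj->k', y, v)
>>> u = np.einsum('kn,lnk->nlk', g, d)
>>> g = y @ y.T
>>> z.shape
(13, 37)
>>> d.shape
(37, 7, 29)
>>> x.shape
(29, 7)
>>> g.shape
(7, 7)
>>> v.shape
(19,)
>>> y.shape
(7, 19)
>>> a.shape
(13, 37, 13, 5)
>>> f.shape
(7, 2)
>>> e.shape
(29, 7, 13)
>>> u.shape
(7, 37, 29)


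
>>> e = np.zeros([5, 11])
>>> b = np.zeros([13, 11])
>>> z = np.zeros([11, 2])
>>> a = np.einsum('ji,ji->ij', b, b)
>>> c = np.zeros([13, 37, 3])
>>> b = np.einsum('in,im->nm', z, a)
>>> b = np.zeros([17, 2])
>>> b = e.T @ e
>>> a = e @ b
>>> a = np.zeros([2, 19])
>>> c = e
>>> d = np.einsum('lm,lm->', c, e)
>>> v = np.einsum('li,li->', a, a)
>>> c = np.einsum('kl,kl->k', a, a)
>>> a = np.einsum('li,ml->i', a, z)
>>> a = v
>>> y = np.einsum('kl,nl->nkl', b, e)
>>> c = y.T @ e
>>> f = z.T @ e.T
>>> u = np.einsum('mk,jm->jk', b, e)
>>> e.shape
(5, 11)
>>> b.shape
(11, 11)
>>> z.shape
(11, 2)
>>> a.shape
()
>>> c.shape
(11, 11, 11)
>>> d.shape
()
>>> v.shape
()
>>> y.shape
(5, 11, 11)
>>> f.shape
(2, 5)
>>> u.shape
(5, 11)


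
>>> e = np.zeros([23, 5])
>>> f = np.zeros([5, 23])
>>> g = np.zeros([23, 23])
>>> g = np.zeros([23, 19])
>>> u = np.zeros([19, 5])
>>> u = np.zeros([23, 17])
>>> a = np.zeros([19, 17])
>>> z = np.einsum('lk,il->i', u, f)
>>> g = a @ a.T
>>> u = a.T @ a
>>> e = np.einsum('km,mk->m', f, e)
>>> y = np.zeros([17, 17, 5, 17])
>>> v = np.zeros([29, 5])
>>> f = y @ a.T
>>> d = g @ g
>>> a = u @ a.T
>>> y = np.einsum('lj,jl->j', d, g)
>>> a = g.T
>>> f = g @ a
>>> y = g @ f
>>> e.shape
(23,)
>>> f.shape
(19, 19)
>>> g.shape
(19, 19)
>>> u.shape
(17, 17)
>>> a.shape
(19, 19)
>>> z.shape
(5,)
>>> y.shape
(19, 19)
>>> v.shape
(29, 5)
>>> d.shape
(19, 19)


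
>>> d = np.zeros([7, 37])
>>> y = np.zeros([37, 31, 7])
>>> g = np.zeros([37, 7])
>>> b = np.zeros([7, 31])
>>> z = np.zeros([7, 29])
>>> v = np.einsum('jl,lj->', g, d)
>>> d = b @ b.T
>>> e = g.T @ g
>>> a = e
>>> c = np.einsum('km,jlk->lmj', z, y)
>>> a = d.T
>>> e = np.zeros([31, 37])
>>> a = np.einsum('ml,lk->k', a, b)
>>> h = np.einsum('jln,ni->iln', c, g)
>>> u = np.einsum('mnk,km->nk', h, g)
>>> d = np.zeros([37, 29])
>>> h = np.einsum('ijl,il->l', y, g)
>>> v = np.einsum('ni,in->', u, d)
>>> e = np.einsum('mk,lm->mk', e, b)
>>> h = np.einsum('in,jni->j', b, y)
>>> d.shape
(37, 29)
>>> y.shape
(37, 31, 7)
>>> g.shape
(37, 7)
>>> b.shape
(7, 31)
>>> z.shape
(7, 29)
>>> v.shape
()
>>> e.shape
(31, 37)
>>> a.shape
(31,)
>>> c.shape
(31, 29, 37)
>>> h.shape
(37,)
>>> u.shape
(29, 37)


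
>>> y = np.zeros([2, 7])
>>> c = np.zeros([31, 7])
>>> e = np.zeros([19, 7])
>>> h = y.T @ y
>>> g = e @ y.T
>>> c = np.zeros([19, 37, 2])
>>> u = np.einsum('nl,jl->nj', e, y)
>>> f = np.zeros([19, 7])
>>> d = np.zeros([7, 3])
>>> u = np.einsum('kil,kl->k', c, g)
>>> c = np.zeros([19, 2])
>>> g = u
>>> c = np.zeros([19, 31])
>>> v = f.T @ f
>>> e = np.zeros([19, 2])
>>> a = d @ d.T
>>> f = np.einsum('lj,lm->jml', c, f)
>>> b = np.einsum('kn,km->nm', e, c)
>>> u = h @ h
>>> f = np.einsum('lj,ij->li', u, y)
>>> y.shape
(2, 7)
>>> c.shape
(19, 31)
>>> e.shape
(19, 2)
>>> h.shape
(7, 7)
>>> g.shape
(19,)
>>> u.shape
(7, 7)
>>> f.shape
(7, 2)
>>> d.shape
(7, 3)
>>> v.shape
(7, 7)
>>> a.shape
(7, 7)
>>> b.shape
(2, 31)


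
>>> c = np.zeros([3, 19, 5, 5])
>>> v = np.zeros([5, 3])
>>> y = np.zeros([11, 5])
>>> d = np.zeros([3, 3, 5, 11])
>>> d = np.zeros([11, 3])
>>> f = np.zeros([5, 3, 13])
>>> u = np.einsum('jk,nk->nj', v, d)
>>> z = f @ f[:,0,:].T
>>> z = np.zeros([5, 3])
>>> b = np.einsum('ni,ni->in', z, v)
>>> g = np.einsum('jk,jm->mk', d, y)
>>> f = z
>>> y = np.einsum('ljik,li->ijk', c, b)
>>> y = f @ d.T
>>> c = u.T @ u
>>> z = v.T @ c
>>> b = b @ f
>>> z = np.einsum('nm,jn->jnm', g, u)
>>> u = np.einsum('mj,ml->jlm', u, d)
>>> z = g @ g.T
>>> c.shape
(5, 5)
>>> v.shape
(5, 3)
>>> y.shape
(5, 11)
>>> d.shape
(11, 3)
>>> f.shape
(5, 3)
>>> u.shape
(5, 3, 11)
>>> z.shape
(5, 5)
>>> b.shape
(3, 3)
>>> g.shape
(5, 3)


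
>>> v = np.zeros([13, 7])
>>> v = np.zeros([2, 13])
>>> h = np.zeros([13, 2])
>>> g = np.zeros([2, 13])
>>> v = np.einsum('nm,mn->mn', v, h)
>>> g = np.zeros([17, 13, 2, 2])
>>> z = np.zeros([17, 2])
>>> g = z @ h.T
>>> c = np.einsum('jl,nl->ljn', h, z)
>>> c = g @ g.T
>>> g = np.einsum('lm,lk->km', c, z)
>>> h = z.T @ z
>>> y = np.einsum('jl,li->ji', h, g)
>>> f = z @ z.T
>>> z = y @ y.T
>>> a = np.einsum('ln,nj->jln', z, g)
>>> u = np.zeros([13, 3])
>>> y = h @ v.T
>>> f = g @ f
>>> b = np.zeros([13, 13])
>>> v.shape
(13, 2)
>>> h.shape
(2, 2)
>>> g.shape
(2, 17)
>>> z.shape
(2, 2)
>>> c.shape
(17, 17)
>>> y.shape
(2, 13)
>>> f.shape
(2, 17)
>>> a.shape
(17, 2, 2)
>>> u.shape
(13, 3)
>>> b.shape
(13, 13)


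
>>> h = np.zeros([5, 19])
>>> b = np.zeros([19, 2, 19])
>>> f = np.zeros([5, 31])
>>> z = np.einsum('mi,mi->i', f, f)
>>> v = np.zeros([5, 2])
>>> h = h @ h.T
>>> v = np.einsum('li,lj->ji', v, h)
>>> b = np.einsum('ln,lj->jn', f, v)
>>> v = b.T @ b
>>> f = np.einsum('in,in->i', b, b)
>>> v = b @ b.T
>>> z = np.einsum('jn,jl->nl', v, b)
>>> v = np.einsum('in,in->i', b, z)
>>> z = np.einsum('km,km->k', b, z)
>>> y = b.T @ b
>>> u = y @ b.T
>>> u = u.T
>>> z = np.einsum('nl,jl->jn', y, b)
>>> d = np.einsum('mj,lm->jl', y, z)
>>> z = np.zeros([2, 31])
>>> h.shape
(5, 5)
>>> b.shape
(2, 31)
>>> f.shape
(2,)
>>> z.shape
(2, 31)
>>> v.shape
(2,)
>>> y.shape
(31, 31)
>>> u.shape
(2, 31)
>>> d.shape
(31, 2)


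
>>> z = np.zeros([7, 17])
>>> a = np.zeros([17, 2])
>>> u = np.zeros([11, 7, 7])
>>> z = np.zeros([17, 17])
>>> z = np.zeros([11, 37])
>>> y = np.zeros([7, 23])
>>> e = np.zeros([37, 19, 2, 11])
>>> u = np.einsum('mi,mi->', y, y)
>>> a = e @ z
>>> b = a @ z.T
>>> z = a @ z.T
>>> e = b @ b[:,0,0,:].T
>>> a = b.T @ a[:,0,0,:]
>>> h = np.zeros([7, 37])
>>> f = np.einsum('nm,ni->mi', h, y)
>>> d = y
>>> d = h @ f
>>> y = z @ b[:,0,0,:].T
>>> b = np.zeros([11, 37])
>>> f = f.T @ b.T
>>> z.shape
(37, 19, 2, 11)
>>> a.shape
(11, 2, 19, 37)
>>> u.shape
()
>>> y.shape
(37, 19, 2, 37)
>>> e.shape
(37, 19, 2, 37)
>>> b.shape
(11, 37)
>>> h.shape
(7, 37)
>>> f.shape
(23, 11)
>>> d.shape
(7, 23)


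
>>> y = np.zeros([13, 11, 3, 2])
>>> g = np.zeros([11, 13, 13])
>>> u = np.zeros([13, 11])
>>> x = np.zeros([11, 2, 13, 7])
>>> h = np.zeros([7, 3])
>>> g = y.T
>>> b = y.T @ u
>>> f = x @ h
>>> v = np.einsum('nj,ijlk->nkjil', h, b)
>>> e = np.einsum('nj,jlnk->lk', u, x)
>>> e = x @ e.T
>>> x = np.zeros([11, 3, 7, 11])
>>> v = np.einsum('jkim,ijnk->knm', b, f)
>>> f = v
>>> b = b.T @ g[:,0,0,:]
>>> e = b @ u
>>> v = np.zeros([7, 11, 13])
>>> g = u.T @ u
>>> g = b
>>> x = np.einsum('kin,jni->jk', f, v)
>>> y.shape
(13, 11, 3, 2)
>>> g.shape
(11, 11, 3, 13)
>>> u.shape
(13, 11)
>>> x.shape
(7, 3)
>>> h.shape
(7, 3)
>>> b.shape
(11, 11, 3, 13)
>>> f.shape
(3, 13, 11)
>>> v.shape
(7, 11, 13)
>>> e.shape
(11, 11, 3, 11)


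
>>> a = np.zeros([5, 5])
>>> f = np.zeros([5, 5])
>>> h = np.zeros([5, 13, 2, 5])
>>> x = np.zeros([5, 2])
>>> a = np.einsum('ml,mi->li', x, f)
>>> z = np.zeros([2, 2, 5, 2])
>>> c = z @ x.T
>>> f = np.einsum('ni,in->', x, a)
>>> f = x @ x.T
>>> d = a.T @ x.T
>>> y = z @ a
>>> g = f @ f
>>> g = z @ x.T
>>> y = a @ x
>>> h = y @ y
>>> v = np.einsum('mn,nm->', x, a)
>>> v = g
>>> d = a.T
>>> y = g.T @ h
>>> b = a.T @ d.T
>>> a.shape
(2, 5)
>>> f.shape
(5, 5)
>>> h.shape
(2, 2)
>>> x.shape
(5, 2)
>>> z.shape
(2, 2, 5, 2)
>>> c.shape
(2, 2, 5, 5)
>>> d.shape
(5, 2)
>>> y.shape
(5, 5, 2, 2)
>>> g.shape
(2, 2, 5, 5)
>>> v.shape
(2, 2, 5, 5)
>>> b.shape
(5, 5)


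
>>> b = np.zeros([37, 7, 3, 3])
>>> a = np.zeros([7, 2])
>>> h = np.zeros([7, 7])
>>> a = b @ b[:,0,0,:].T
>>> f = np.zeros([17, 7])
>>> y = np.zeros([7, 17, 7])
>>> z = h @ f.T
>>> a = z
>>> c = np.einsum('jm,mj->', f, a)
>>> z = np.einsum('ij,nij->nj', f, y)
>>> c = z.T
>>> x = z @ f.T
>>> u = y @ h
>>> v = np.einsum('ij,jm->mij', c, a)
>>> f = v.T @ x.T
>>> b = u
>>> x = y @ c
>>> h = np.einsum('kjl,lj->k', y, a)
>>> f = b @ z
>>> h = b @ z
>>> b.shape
(7, 17, 7)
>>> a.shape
(7, 17)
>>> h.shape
(7, 17, 7)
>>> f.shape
(7, 17, 7)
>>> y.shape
(7, 17, 7)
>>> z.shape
(7, 7)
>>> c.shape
(7, 7)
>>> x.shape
(7, 17, 7)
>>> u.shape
(7, 17, 7)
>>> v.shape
(17, 7, 7)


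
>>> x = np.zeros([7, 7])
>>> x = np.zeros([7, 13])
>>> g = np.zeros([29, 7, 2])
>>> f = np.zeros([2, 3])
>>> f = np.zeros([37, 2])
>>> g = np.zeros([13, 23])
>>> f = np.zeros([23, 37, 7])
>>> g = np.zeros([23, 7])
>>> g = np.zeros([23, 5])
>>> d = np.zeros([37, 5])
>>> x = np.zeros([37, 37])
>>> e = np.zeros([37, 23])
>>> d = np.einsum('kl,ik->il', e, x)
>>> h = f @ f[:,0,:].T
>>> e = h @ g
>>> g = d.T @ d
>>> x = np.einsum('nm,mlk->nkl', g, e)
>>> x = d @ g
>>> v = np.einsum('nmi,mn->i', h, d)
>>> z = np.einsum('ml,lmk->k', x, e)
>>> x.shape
(37, 23)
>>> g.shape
(23, 23)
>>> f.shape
(23, 37, 7)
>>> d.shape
(37, 23)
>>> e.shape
(23, 37, 5)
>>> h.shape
(23, 37, 23)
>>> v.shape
(23,)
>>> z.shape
(5,)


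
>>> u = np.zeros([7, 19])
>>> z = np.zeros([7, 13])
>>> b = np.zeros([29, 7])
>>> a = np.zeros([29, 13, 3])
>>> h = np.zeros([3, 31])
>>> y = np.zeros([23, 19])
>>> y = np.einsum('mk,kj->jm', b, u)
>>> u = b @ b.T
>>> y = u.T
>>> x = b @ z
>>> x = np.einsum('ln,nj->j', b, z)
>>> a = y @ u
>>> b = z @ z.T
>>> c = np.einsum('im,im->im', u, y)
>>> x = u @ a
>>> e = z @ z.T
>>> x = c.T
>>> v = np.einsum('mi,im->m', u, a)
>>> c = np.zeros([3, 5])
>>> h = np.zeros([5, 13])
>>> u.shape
(29, 29)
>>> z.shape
(7, 13)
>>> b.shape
(7, 7)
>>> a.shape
(29, 29)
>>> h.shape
(5, 13)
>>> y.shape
(29, 29)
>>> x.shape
(29, 29)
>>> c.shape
(3, 5)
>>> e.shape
(7, 7)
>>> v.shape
(29,)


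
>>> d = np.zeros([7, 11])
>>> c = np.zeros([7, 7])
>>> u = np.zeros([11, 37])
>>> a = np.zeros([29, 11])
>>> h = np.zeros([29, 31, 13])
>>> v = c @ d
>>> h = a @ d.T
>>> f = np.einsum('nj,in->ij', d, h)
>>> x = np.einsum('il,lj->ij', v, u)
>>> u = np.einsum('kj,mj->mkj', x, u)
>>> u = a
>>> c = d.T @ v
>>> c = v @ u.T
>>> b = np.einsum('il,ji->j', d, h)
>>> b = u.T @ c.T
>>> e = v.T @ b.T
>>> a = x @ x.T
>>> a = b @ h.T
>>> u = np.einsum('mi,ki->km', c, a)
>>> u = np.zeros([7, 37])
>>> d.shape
(7, 11)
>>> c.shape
(7, 29)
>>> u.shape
(7, 37)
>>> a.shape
(11, 29)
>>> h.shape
(29, 7)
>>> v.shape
(7, 11)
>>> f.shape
(29, 11)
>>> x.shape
(7, 37)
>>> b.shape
(11, 7)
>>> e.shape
(11, 11)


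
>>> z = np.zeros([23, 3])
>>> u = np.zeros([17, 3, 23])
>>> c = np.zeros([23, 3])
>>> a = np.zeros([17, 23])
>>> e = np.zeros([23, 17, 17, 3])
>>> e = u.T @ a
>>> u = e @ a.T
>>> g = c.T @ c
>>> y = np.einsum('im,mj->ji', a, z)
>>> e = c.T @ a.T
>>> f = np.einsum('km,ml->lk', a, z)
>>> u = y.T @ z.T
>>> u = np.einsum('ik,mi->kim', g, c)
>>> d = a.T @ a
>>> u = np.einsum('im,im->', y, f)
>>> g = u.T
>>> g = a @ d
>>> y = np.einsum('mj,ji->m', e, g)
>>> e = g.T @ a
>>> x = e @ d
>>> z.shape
(23, 3)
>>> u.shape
()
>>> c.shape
(23, 3)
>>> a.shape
(17, 23)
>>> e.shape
(23, 23)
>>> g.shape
(17, 23)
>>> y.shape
(3,)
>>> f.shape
(3, 17)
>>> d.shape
(23, 23)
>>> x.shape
(23, 23)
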